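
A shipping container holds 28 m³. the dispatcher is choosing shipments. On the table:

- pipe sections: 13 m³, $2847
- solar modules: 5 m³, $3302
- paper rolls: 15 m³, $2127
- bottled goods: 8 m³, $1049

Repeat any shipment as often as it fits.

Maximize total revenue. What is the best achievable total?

Taking 5×solar modules: 25 m³ used, 16510 in revenue.
Every other selection either busts 28 m³ or fails to beat 16510.

16510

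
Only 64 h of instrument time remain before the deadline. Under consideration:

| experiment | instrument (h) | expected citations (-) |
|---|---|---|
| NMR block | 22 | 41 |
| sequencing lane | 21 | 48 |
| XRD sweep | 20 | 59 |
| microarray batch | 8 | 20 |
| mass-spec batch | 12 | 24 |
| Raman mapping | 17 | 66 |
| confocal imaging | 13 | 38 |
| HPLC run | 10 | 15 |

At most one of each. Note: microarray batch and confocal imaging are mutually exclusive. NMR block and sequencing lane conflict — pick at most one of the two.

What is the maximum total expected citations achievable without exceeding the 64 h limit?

187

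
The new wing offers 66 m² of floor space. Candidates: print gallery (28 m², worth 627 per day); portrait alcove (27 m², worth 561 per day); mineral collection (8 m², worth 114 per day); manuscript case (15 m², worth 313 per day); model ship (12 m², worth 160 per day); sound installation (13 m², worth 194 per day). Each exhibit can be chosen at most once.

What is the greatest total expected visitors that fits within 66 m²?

1302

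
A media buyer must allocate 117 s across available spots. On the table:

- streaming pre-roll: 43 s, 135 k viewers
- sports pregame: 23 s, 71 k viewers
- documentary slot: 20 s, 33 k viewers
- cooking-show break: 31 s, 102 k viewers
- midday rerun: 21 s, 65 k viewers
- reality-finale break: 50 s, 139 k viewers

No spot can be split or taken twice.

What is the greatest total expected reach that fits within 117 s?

Ranking by ratio (expected reach/s): cooking-show break 3.29, streaming pre-roll 3.14, midday rerun 3.10.
A density-first pass picks streaming pre-roll + documentary slot + cooking-show break + midday rerun — 335 at 115 s.
A better packing is streaming pre-roll + sports pregame + reality-finale break: 116 s, total 345.

345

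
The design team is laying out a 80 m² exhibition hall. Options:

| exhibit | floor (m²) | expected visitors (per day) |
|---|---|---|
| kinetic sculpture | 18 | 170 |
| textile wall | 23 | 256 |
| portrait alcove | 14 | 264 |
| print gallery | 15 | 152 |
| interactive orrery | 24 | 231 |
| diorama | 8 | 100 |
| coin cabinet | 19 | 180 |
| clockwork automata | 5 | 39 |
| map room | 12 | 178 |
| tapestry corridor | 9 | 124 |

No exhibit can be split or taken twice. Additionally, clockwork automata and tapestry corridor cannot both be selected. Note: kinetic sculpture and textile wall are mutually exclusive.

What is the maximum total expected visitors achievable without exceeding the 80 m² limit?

1016

Ranking by ratio (expected visitors/m²): portrait alcove 18.86, map room 14.83, tapestry corridor 13.78, diorama 12.50.
Taking kinetic sculpture + portrait alcove + diorama + coin cabinet + map room + tapestry corridor: 80 m² used, 1016 in expected visitors.
Runner-up textile wall + portrait alcove + coin cabinet + map room + tapestry corridor tops out at 1002.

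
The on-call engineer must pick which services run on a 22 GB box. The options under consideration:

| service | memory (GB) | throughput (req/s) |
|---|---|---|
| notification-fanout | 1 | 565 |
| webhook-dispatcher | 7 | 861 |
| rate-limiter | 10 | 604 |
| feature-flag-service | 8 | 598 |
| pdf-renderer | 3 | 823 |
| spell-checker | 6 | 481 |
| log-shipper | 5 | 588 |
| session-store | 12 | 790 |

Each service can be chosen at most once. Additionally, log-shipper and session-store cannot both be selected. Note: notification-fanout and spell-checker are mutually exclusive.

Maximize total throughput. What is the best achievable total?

2853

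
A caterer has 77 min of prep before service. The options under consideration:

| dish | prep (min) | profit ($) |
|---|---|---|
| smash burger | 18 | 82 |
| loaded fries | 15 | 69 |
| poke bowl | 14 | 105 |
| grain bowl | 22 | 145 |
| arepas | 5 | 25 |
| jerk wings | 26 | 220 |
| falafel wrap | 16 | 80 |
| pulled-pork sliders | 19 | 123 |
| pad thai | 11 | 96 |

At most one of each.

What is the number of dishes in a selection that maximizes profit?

Optimal total is 569.
poke bowl + arepas + jerk wings + pulled-pork sliders + pad thai hits 569 at 75 min.
Every optimal selection uses 5 dishes.

5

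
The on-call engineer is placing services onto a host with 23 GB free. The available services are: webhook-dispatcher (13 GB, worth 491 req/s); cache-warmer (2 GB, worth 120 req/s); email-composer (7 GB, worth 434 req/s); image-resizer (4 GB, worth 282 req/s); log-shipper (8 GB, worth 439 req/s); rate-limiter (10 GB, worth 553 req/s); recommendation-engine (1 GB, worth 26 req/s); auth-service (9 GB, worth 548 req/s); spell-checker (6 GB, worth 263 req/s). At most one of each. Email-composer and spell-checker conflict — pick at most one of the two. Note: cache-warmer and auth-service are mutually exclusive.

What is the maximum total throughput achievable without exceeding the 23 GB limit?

1389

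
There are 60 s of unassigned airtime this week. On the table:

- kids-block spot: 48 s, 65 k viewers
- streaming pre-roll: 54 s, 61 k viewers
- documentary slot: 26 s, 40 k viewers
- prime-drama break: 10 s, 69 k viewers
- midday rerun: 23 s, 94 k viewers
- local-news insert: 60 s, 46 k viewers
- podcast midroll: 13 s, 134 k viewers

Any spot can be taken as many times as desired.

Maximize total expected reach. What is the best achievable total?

540

Greedy by ratio would take 4×podcast midroll: 52 s used, total 536.
The 13 s tied up in podcast midroll is better spent on 2×prime-drama break — total rises to 540 (59 s).
That's the maximum — no swap from here does better than 540.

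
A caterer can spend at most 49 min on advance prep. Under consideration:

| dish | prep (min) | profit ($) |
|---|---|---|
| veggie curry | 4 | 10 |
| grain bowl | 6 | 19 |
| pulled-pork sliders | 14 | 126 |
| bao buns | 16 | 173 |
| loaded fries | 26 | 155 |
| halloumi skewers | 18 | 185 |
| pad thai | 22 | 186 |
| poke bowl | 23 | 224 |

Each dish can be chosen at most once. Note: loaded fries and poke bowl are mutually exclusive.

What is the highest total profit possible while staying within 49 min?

484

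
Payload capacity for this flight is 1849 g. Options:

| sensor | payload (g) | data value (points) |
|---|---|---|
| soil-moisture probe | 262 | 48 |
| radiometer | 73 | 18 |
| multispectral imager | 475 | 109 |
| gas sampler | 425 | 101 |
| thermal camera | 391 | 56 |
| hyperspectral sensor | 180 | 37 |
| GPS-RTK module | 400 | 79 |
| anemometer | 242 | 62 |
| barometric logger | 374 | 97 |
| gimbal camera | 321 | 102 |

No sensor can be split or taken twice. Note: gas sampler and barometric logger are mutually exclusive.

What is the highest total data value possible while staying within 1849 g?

449

Ranking by ratio (data value/g): gimbal camera 0.32, barometric logger 0.26, anemometer 0.26.
Best packing: multispectral imager + GPS-RTK module + anemometer + barometric logger + gimbal camera — 1812 g, 449 total.
Runner-up radiometer + multispectral imager + hyperspectral sensor + GPS-RTK module + barometric logger + gimbal camera tops out at 442.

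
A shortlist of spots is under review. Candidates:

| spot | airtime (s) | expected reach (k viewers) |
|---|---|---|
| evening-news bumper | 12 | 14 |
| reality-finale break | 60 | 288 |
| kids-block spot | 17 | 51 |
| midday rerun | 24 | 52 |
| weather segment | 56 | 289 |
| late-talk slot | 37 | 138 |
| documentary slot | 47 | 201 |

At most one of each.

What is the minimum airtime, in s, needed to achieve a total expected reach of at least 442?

103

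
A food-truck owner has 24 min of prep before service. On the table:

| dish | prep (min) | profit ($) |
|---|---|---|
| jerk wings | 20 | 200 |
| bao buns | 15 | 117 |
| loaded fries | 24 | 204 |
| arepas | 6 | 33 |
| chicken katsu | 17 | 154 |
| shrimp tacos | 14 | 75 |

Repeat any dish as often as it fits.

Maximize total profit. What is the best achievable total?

Taking the top-ratio dishes first gives jerk wings for 200 (20 min).
Dropping jerk wings frees 20 min; slotting in loaded fries (24 min) lifts the total to 204 at 24 min.
That's the maximum — no swap from here does better than 204.

204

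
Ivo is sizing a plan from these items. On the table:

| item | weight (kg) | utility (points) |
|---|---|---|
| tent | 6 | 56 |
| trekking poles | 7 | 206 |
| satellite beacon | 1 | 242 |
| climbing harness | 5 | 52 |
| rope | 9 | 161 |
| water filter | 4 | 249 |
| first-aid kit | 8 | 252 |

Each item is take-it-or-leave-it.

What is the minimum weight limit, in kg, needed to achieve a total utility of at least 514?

10

Look for the lowest-weight combination reaching 514.
satellite beacon + climbing harness + water filter reaches 543 using 10 kg.
Below 10 kg the best achievable stays under 514.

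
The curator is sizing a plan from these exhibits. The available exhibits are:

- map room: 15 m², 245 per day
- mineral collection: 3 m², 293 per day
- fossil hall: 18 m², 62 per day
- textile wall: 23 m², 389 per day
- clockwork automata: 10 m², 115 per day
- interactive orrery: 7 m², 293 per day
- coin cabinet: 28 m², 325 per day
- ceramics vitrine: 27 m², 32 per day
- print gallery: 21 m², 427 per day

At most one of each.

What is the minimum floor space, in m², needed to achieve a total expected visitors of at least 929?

31

Minimise m² subject to total expected visitors ≥ 929.
Taking mineral collection + interactive orrery + print gallery gives 1013 (≥ 929) for 31 m².
Any bundle with less than 31 m² falls short of 929.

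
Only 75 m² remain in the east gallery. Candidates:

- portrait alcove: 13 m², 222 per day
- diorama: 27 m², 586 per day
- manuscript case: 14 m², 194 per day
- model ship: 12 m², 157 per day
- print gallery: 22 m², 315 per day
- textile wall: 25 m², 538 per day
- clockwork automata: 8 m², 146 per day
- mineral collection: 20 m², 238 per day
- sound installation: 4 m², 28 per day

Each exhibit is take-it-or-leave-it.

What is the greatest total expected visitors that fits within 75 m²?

1492

Portrait alcove + diorama + textile wall + clockwork automata uses 73 of the 75 m² and totals 1492.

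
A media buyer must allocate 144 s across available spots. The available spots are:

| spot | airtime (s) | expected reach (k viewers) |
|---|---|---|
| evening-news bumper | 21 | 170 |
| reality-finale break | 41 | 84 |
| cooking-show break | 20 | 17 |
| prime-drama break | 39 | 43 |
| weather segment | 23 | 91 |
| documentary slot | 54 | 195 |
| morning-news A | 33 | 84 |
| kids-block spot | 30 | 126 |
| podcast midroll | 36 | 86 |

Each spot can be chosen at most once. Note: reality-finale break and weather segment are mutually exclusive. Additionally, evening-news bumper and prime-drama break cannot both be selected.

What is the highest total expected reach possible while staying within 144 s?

582

Evening-news bumper + weather segment + documentary slot + kids-block spot uses 128 of the 144 s and totals 582.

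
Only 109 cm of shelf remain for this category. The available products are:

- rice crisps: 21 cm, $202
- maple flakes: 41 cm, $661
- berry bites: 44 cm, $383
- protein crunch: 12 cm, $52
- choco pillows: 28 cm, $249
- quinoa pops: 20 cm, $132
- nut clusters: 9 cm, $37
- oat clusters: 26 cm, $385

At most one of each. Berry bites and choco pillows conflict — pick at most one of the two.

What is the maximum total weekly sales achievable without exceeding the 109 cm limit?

Rice crisps + maple flakes + quinoa pops + oat clusters uses 108 of the 109 cm and totals 1380.
Every other selection either busts 109 cm or breaks a pairing rule or fails to beat 1380.

1380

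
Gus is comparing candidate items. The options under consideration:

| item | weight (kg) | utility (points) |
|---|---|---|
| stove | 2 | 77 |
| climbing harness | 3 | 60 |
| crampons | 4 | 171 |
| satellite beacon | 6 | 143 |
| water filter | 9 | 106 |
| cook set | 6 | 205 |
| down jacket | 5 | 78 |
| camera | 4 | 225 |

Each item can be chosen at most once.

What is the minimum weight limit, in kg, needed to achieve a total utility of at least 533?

13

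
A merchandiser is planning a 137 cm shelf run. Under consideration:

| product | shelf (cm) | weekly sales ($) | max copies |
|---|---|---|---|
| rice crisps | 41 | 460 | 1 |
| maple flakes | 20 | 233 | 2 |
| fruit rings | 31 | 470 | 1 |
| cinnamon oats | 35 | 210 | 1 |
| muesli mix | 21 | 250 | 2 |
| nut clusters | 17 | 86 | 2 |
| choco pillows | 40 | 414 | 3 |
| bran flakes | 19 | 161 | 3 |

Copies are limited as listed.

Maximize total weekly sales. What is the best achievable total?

1663

Filling by ratio: 2×maple flakes + fruit rings + 2×muesli mix + bran flakes for 1597, with 5 cm left unused.
Dropping maple flakes and bran flakes frees 39 cm; slotting in rice crisps (41 cm) lifts the total to 1663 at 134 cm.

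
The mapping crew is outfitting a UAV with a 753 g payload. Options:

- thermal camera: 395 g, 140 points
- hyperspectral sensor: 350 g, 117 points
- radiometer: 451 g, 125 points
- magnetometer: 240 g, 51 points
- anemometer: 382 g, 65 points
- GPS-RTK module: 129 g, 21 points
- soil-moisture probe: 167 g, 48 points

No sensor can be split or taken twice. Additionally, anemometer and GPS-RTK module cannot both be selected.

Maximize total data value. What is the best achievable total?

Taking thermal camera + hyperspectral sensor: 745 g used, 257 in data value.

257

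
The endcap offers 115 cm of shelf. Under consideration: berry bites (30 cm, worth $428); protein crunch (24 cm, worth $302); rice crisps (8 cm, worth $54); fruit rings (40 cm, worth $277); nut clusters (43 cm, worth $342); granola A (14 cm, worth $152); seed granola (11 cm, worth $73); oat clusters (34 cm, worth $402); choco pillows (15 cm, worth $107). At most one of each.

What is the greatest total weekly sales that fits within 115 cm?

Density check — berry bites 14.27, protein crunch 12.58, oat clusters 11.82, granola A 10.86 are the best per cm.
A density-first pass picks berry bites + protein crunch + rice crisps + granola A + oat clusters — 1338 at 110 cm.
The 8 cm tied up in rice crisps is better spent on seed granola — total rises to 1357 (113 cm).
Every other selection either busts 115 cm or fails to beat 1357.

1357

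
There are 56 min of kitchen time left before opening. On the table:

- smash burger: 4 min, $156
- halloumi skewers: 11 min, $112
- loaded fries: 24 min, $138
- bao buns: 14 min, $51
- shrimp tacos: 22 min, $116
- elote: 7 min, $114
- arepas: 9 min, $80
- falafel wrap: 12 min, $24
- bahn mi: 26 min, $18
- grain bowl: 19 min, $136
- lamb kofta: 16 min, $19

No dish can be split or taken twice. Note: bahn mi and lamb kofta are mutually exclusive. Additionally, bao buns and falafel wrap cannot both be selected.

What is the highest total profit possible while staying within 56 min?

600

Ranking by ratio (profit/min): smash burger 39.00, elote 16.29, halloumi skewers 10.18.
A density-first pass picks smash burger + halloumi skewers + elote + arepas + grain bowl — 598 at 50 min.
Dropping grain bowl frees 19 min; slotting in loaded fries (24 min) lifts the total to 600 at 55 min.
Nothing else feasible within 56 min beats 600.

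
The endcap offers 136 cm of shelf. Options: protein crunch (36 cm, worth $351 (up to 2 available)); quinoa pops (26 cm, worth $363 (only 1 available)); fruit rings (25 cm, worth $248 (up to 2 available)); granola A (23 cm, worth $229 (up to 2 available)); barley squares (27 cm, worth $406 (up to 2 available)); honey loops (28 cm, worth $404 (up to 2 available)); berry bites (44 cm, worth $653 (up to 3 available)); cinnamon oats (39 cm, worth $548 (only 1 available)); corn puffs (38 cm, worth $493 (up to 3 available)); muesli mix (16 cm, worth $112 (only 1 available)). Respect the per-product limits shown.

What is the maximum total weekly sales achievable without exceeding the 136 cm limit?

Ranking by ratio (weekly sales/cm): barley squares 15.04, berry bites 14.84, honey loops 14.43.
Filling by ratio: 2×barley squares + honey loops + berry bites for 1869, with 10 cm left unused.
Dropping berry bites frees 44 cm; slotting in quinoa pops + honey loops (54 cm) lifts the total to 1983 at 136 cm.
No other feasible combination exceeds 1983.

1983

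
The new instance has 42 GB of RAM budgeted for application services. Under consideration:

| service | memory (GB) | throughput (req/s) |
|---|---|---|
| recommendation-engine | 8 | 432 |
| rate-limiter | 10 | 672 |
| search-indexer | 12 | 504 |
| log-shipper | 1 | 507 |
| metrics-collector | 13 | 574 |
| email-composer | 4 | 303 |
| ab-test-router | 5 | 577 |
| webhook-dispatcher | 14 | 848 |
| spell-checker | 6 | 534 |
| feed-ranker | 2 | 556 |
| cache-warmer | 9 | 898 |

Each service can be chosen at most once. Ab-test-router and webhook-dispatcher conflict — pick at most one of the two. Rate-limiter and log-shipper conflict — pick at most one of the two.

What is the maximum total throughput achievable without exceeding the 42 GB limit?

Ranking by ratio (throughput/GB): log-shipper 507.00, feed-ranker 278.00, ab-test-router 115.40.
Best packing: log-shipper + metrics-collector + email-composer + ab-test-router + spell-checker + feed-ranker + cache-warmer — 40 GB, 3949 total.
No other feasible combination exceeds 3949.

3949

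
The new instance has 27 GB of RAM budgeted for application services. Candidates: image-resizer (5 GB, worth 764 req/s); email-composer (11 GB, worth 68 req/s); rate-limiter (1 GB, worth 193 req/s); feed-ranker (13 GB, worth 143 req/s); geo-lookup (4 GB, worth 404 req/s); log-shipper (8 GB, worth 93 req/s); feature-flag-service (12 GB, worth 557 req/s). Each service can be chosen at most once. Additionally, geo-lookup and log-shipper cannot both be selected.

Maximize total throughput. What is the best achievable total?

1918

The ratio ordering already packs tightly: image-resizer + rate-limiter + geo-lookup + feature-flag-service, 22 GB, 1918.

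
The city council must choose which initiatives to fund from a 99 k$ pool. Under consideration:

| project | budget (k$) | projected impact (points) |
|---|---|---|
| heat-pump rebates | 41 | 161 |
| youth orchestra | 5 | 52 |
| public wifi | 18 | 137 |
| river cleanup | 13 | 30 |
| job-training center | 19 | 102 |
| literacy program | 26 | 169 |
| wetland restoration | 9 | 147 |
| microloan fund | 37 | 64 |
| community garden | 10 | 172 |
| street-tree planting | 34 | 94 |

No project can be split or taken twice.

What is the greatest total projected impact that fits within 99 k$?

779

Density check — community garden 17.20, wetland restoration 16.33, youth orchestra 10.40, public wifi 7.61 are the best per k$.
Best packing: youth orchestra + public wifi + job-training center + literacy program + wetland restoration + community garden — 87 k$, 779 total.
Next best is public wifi + river cleanup + job-training center + literacy program + wetland restoration + community garden at 757 (95 k$) — short by 22.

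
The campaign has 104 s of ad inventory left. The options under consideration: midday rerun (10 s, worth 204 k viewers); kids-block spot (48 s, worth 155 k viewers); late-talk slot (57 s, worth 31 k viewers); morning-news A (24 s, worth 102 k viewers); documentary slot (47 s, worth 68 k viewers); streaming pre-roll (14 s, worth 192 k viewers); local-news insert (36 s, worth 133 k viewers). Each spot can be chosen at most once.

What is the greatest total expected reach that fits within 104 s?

Greedy by ratio would take midday rerun + morning-news A + streaming pre-roll + local-news insert: 84 s used, total 631.
Dropping local-news insert frees 36 s; slotting in kids-block spot (48 s) lifts the total to 653 at 96 s.

653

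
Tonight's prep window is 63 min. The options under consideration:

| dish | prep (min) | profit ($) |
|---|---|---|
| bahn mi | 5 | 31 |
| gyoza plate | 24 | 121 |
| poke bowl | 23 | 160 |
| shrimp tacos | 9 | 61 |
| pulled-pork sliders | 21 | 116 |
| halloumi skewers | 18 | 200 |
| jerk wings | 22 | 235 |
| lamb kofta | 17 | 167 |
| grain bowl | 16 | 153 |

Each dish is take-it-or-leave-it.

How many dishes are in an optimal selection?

Optimal total is 633.
For example bahn mi + halloumi skewers + jerk wings + lamb kofta achieves it, using 62 min.
Any selection reaching 633 contains exactly 4 dishes.

4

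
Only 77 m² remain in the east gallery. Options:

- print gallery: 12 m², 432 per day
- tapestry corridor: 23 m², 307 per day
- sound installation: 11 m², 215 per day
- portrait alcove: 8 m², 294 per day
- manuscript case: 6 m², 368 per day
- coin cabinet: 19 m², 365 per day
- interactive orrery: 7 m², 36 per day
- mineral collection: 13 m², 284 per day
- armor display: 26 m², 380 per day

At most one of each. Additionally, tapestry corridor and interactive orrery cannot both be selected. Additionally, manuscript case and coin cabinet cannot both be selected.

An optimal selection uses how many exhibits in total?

6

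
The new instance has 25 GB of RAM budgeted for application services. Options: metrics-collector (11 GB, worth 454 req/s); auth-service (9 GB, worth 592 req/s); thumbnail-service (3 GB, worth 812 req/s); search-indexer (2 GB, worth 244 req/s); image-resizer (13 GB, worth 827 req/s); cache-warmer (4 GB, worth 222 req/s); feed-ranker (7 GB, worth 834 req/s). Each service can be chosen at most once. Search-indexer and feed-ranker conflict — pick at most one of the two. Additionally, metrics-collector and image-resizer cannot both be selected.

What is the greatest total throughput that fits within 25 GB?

2473

Taking thumbnail-service + image-resizer + feed-ranker: 23 GB used, 2473 in throughput.
Next best is auth-service + thumbnail-service + cache-warmer + feed-ranker at 2460 (23 GB) — short by 13.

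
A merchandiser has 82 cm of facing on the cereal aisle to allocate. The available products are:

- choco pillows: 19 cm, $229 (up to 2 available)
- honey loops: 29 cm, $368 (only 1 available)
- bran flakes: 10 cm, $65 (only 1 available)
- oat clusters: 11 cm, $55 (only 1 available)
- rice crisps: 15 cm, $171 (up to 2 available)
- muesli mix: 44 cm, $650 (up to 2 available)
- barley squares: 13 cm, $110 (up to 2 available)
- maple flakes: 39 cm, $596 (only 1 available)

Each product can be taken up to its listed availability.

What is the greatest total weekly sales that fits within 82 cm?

1108

Ranking by ratio (weekly sales/cm): maple flakes 15.28, muesli mix 14.77, honey loops 12.69.
A density-first pass picks honey loops + barley squares + maple flakes — 1074 at 81 cm.
Reworking the packing: 2×choco pillows + muesli mix uses 82 cm and improves the total to 1108.
That's the maximum — no swap from here does better than 1108.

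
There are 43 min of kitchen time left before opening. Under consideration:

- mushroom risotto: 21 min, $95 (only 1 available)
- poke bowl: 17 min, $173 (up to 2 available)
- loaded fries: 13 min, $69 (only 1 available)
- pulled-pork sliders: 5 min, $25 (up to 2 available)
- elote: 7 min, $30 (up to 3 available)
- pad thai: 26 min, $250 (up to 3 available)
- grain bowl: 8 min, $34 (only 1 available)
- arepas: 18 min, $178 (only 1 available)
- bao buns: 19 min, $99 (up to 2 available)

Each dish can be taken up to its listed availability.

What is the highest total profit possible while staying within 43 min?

Density check — poke bowl 10.18, arepas 9.89, pad thai 9.62 are the best per min.
A density-first pass picks 2×poke bowl + pulled-pork sliders — 371 at 39 min.
Dropping poke bowl and pulled-pork sliders frees 22 min; slotting in pad thai (26 min) lifts the total to 423 at 43 min.
That's the maximum — no swap from here does better than 423.

423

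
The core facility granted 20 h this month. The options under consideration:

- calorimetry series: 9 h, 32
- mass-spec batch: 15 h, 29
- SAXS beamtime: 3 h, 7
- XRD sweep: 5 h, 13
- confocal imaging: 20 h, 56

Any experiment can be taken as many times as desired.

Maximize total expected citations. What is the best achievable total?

Ranking by ratio (expected citations/h): calorimetry series 3.56, confocal imaging 2.80, XRD sweep 2.60, SAXS beamtime 2.33.
Best packing: 2×calorimetry series — 18 h, 64 total.

64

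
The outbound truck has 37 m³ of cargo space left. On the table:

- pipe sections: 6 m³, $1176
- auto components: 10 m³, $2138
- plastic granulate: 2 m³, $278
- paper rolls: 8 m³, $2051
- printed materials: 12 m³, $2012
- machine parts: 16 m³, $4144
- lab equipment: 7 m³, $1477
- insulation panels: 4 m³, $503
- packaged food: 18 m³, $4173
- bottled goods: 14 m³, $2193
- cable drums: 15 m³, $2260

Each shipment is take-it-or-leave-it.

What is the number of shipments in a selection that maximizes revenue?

4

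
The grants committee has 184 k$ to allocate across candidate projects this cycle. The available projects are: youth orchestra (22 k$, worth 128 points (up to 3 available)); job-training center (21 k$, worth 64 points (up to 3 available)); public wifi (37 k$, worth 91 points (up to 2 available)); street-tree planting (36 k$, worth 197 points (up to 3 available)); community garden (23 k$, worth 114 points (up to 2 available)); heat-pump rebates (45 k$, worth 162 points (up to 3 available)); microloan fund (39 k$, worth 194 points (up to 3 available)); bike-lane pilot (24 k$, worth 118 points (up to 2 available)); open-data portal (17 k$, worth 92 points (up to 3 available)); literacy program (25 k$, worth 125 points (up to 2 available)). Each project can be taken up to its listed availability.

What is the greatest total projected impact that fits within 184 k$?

A density-first pass picks 3×youth orchestra + 3×street-tree planting — 975 at 174 k$.
The 36 k$ tied up in street-tree planting is better spent on 2×community garden — total rises to 1006 (184 k$).
No other feasible combination exceeds 1006.

1006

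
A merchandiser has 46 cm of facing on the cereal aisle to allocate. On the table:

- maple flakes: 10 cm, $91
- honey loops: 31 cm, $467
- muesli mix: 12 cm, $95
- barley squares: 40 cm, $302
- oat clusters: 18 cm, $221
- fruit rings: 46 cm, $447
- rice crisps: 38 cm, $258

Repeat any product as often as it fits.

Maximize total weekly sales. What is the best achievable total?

By weekly sales per cm: honey loops 15.06, oat clusters 12.28, fruit rings 9.72, maple flakes 9.10 lead.
The ratio heuristic lands on maple flakes + honey loops (558) but leaves 5 cm idle.
The 10 cm tied up in maple flakes is better spent on muesli mix — total rises to 562 (43 cm).
Every other selection either busts 46 cm or fails to beat 562.

562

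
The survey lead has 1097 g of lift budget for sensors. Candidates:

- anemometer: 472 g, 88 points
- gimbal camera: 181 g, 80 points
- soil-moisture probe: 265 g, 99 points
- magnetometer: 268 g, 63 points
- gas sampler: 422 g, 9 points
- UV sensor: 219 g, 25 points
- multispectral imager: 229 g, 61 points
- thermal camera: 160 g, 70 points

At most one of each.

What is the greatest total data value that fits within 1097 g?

337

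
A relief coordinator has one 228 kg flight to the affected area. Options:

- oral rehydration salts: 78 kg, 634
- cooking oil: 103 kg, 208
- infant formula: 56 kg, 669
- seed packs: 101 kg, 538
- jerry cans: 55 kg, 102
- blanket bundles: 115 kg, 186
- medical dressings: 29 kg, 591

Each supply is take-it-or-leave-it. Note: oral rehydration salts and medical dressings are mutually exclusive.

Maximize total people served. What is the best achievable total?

Ranking by ratio (people served/kg): medical dressings 20.38, infant formula 11.95, oral rehydration salts 8.13.
Infant formula + seed packs + medical dressings uses 186 of the 228 kg and totals 1798.
That's the maximum — no feasible swap from here does better than 1798.

1798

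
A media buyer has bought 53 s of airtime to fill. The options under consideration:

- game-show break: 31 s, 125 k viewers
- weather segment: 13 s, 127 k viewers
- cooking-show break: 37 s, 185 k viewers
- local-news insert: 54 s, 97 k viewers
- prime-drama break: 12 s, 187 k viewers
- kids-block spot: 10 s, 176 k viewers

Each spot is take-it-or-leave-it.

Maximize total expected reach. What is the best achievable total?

490

The ratio ordering already packs tightly: weather segment + prime-drama break + kids-block spot, 35 s, 490.
Every other selection either busts 53 s or fails to beat 490.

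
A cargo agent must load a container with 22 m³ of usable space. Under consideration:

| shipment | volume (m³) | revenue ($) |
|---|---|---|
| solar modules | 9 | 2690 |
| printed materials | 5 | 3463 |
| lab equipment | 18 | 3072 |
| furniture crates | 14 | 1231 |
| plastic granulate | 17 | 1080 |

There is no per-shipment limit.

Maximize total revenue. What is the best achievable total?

13852

The ratio ordering already packs tightly: 4×printed materials, 20 m³, 13852.
Every other selection either busts 22 m³ or fails to beat 13852.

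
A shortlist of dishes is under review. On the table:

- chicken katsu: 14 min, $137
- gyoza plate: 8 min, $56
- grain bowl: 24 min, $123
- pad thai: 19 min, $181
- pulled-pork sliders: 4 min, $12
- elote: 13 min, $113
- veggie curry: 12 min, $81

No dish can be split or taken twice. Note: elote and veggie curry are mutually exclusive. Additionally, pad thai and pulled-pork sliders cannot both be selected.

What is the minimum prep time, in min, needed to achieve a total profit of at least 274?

32

Look for the lowest-prep combination reaching 274.
Taking pad thai + elote gives 294 (≥ 274) for 32 min.
Below 32 min the best achievable stays under 274.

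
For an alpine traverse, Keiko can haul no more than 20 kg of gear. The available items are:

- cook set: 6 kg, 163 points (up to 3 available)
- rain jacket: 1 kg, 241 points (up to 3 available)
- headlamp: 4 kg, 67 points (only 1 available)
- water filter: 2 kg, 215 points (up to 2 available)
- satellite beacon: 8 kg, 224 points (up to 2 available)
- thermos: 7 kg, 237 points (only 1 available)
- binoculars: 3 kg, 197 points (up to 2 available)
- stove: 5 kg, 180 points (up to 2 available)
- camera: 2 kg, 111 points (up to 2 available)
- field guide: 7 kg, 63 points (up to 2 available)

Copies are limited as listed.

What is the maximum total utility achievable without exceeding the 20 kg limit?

1838

By utility per kg: rain jacket 241.00, water filter 107.50, binoculars 65.67, camera 55.50 lead.
Filling by ratio: 3×rain jacket + 2×water filter + 2×binoculars + 2×camera for 1769, with 3 kg left unused.
The 2 kg tied up in camera is better spent on stove — total rises to 1838 (20 kg).
Nothing else within 20 kg beats 1838.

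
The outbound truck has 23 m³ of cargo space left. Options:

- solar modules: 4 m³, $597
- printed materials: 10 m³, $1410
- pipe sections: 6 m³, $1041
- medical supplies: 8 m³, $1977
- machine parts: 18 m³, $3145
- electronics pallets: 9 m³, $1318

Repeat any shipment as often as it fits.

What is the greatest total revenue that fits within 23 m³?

4995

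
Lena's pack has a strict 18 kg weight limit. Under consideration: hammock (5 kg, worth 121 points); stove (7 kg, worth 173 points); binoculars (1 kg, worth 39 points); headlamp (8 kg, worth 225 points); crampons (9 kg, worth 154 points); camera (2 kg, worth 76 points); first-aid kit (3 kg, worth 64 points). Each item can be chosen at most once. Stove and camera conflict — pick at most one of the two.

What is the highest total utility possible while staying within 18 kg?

Hammock + headlamp + camera + first-aid kit uses 18 of the 18 kg and totals 486.
Next best is stove + headlamp + first-aid kit at 462 (18 kg) — short by 24.

486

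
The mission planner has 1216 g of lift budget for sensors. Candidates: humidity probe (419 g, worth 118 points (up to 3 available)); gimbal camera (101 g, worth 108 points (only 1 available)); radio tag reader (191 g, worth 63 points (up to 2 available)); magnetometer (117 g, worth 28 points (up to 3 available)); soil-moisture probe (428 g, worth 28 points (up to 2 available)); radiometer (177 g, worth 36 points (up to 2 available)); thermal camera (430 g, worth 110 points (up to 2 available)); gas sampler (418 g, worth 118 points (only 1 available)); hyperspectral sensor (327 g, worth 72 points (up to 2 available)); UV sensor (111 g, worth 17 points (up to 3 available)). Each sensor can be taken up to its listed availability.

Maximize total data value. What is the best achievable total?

416

Taking the top-ratio sensors first gives gimbal camera + 2×radio tag reader + 2×magnetometer + gas sampler for 408 (1135 g).
Replace magnetometer with radiometer: the trade gains 8 net, giving 416 at 1195 g.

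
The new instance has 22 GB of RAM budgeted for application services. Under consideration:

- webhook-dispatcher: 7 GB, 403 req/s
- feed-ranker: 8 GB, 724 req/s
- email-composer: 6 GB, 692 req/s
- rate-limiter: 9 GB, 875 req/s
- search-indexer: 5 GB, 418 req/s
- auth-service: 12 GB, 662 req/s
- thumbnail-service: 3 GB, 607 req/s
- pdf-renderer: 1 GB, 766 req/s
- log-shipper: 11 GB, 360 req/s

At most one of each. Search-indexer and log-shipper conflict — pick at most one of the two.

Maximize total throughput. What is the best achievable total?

Ranking by ratio (throughput/GB): pdf-renderer 766.00, thumbnail-service 202.33, email-composer 115.33, rate-limiter 97.22.
Greedy by ratio would take email-composer + rate-limiter + thumbnail-service + pdf-renderer: 19 GB used, total 2940.
The 6 GB tied up in email-composer is better spent on feed-ranker — total rises to 2972 (21 GB).

2972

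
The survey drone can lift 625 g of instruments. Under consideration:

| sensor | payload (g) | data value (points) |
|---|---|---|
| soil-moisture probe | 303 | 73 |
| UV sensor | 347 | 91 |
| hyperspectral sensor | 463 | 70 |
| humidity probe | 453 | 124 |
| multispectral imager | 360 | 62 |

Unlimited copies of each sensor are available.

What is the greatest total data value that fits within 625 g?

146

Ranking by ratio (data value/g): humidity probe 0.27, UV sensor 0.26, soil-moisture probe 0.24, multispectral imager 0.17.
A density-first pass picks humidity probe — 124 at 453 g.
Dropping humidity probe frees 453 g; slotting in 2×soil-moisture probe (606 g) lifts the total to 146 at 606 g.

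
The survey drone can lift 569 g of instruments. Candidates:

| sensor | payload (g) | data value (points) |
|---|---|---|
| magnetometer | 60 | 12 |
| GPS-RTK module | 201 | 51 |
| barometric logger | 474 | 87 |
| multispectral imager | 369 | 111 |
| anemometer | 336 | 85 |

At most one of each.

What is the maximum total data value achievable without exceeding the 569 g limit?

136

Filling by ratio: magnetometer + multispectral imager for 123, with 140 g left unused.
The 429 g tied up in magnetometer and multispectral imager is better spent on GPS-RTK module + anemometer — total rises to 136 (537 g).
The closest alternative, magnetometer + multispectral imager, reaches only 123.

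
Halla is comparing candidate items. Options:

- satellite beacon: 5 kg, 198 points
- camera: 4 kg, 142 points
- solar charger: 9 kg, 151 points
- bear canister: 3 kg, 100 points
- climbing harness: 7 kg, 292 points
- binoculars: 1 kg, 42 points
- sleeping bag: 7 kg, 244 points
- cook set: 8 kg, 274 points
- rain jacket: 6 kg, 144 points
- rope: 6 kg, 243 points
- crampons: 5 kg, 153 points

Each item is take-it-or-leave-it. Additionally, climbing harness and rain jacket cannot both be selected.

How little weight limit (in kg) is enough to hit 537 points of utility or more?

14

Need the lightest bundle worth ≥ 537.
Taking satellite beacon + bear canister + rope gives 541 (≥ 537) for 14 kg.
Below 14 kg the best achievable stays under 537.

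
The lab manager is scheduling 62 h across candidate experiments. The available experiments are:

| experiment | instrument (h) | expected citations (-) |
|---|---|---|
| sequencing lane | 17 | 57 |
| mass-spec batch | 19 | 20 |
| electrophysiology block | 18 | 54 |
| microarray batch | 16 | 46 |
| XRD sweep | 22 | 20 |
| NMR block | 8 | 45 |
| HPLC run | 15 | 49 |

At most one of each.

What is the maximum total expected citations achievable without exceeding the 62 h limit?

205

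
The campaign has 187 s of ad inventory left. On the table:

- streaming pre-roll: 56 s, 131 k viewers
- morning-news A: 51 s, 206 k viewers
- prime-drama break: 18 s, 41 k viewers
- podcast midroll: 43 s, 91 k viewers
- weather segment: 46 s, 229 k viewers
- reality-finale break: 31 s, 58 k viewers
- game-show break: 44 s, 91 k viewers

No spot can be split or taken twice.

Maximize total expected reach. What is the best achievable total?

A density-first pass picks streaming pre-roll + morning-news A + prime-drama break + weather segment — 607 at 171 s.
The 18 s tied up in prime-drama break is better spent on reality-finale break — total rises to 624 (184 s).
The closest alternative, morning-news A + podcast midroll + weather segment + game-show break, reaches only 617.

624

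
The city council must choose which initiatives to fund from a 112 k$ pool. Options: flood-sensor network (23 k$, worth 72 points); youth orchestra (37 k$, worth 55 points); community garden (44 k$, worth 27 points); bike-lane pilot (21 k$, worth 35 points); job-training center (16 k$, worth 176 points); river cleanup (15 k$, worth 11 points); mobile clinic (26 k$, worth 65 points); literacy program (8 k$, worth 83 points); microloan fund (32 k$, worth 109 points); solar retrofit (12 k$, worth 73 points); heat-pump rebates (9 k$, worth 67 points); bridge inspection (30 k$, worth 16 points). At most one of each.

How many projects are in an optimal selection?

The maximum projected impact within 112 k$ is 580.
One optimal bundle: flood-sensor network + job-training center + literacy program + microloan fund + solar retrofit + heat-pump rebates (100 k$).
Every optimal selection uses 6 projects.

6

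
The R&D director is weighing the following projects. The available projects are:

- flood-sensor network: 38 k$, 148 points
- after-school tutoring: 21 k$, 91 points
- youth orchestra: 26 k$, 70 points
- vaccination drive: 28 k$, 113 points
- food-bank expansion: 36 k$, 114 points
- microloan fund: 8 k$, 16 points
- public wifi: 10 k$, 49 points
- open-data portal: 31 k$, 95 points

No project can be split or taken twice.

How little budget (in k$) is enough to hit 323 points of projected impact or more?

84

Need the lightest bundle worth ≥ 323.
flood-sensor network + vaccination drive + microloan fund + public wifi: 326 projected impact at 84 k$.
Below 84 k$ the best achievable stays under 323.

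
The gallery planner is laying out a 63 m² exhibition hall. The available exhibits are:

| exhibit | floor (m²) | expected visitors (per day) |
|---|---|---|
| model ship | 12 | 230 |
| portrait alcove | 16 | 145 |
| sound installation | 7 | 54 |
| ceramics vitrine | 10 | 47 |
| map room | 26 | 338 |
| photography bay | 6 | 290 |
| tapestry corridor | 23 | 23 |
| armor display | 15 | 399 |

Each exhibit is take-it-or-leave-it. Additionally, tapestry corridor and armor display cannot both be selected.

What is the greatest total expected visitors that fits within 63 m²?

Best packing: model ship + map room + photography bay + armor display — 59 m², 1257 total.
That's the maximum — no feasible swap from here does better than 1257.

1257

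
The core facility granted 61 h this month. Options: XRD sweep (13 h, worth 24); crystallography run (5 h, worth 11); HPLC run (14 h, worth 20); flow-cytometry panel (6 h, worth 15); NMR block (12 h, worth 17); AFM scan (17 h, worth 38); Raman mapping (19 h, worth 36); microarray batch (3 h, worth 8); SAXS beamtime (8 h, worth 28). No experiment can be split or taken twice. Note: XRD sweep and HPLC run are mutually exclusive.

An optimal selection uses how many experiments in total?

6

Best achievable expected citations is 136.
crystallography run + flow-cytometry panel + AFM scan + Raman mapping + microarray batch + SAXS beamtime hits 136 at 58 h.
All optima have 6 experiments.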